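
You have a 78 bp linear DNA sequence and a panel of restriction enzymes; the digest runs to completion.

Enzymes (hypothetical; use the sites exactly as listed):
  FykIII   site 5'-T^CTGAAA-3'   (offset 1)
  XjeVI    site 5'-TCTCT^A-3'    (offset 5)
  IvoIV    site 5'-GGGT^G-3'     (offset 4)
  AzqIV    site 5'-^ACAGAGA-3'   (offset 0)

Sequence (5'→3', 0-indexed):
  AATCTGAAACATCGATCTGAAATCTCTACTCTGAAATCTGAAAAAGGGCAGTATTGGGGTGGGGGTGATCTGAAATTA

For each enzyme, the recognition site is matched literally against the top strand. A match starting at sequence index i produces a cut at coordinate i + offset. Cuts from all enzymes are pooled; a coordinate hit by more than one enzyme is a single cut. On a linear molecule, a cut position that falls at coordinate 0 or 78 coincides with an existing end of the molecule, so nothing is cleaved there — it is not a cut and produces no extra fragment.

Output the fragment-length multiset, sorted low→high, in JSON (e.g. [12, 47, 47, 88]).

[3,3,3,6,7,9,11,13,23]

Scan for sites:
  FykIII (TCTGAAA, off=1): starts [2, 15, 29, 36, 68] → cuts [3, 16, 30, 37, 69]
  XjeVI (TCTCTA, off=5): starts [22] → cuts [27]
  IvoIV (GGGTG, off=4): starts [56, 62] → cuts [60, 66]
  AzqIV (ACAGAGA, off=0): no sites

Pooled cuts: [3, 16, 27, 30, 37, 60, 66, 69]

Fragment lengths:
  [0,3): 3 bp
  [3,16): 13 bp
  [16,27): 11 bp
  [27,30): 3 bp
  [30,37): 7 bp
  [37,60): 23 bp
  [60,66): 6 bp
  [66,69): 3 bp
  [69,78): 9 bp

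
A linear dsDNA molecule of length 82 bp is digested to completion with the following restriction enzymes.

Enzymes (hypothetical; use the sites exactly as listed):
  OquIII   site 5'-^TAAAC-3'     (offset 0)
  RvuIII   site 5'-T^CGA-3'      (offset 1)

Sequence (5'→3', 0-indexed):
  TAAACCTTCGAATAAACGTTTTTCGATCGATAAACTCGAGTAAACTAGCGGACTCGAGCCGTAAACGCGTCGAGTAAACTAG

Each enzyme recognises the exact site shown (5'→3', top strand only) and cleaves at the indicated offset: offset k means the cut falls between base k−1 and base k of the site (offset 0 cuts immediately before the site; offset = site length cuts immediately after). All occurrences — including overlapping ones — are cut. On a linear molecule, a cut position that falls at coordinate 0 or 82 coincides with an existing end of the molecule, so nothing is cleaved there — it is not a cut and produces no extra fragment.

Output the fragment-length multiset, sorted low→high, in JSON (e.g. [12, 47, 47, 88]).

[3,4,4,4,4,6,7,8,8,9,11,14]

Scan for sites:
  OquIII (TAAAC, off=0): starts [0, 12, 30, 40, 61, 74] → cuts [12, 30, 40, 61, 74] (position 0 is a terminus of the linear molecule — no cut)
  RvuIII (TCGA, off=1): starts [7, 22, 26, 35, 53, 69] → cuts [8, 23, 27, 36, 54, 70]

All cut coordinates (distinct, sorted): [8, 12, 23, 27, 30, 36, 40, 54, 61, 70, 74]

Fragment lengths:
  [0,8): 8 bp
  [8,12): 4 bp
  [12,23): 11 bp
  [23,27): 4 bp
  [27,30): 3 bp
  [30,36): 6 bp
  [36,40): 4 bp
  [40,54): 14 bp
  [54,61): 7 bp
  [61,70): 9 bp
  [70,74): 4 bp
  [74,82): 8 bp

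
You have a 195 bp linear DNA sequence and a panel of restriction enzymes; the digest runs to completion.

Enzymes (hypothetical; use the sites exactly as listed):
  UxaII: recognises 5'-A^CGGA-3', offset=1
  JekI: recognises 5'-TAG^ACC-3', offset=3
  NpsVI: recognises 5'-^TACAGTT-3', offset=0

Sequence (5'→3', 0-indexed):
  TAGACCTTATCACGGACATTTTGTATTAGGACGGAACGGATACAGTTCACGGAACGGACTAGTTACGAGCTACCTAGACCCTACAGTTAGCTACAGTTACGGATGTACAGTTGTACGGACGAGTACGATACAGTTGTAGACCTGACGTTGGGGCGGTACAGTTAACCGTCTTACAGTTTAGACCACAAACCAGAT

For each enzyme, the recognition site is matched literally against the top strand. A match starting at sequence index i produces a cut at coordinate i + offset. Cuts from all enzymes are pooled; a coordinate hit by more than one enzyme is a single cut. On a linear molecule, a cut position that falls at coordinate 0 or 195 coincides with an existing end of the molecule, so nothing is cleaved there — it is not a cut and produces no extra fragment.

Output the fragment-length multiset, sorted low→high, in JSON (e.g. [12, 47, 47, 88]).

Per-enzyme occurrences:
  UxaII ACGGA/1: at [11, 30, 35, 48, 53, 98, 114] ⇒ [12, 31, 36, 49, 54, 99, 115]
  JekI TAGACC/3: at [0, 74, 136, 178] ⇒ [3, 77, 139, 181]
  NpsVI TACAGTT/0: at [40, 81, 91, 105, 128, 156, 171] ⇒ [40, 81, 91, 105, 128, 156, 171]

Pooled cuts: [3, 12, 31, 36, 40, 49, 54, 77, 81, 91, 99, 105, 115, 128, 139, 156, 171, 181]

Fragment lengths:
  [0,3): 3 bp
  [3,12): 9 bp
  [12,31): 19 bp
  [31,36): 5 bp
  [36,40): 4 bp
  [40,49): 9 bp
  [49,54): 5 bp
  [54,77): 23 bp
  [77,81): 4 bp
  [81,91): 10 bp
  [91,99): 8 bp
  [99,105): 6 bp
  [105,115): 10 bp
  [115,128): 13 bp
  [128,139): 11 bp
  [139,156): 17 bp
  [156,171): 15 bp
  [171,181): 10 bp
  [181,195): 14 bp

[3,4,4,5,5,6,8,9,9,10,10,10,11,13,14,15,17,19,23]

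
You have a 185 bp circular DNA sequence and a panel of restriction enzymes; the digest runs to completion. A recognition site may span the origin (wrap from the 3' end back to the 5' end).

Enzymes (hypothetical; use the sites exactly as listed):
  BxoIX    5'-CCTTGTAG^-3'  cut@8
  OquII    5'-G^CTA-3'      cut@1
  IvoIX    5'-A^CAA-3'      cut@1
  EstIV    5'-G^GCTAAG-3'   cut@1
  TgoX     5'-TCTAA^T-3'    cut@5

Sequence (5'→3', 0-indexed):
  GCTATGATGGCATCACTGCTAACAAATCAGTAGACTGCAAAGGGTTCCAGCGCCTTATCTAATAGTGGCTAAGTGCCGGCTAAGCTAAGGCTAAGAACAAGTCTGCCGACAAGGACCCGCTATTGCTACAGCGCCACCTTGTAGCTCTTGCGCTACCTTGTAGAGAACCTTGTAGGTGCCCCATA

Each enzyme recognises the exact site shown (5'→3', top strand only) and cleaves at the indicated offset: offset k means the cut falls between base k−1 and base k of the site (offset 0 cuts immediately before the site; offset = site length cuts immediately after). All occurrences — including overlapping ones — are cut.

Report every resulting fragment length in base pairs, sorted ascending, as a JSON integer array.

Per-enzyme occurrences:
  BxoIX CCTTGTAG/8: at [136, 155, 167] ⇒ [144, 163, 175]
  OquII GCTA/1: at [0, 17, 67, 78, 83, 89, 118, 124, 151] ⇒ [1, 18, 68, 79, 84, 90, 119, 125, 152]
  IvoIX ACAA/1: at [21, 96, 108] ⇒ [22, 97, 109]
  EstIV GGCTAAG/1: at [66, 77, 88] ⇒ [67, 78, 89]
  TgoX TCTAAT/5: at [57] ⇒ [62]

All cut coordinates (distinct, sorted): [1, 18, 22, 62, 67, 68, 78, 79, 84, 89, 90, 97, 109, 119, 125, 144, 152, 163, 175]

Fragment lengths:
  1→18: 17 bp
  18→22: 4 bp
  22→62: 40 bp
  62→67: 5 bp
  67→68: 1 bp
  68→78: 10 bp
  78→79: 1 bp
  79→84: 5 bp
  84→89: 5 bp
  89→90: 1 bp
  90→97: 7 bp
  97→109: 12 bp
  109→119: 10 bp
  119→125: 6 bp
  125→144: 19 bp
  144→152: 8 bp
  152→163: 11 bp
  163→175: 12 bp
  175→1 (wrap): 185-175+1 = 11 bp

[1,1,1,4,5,5,5,6,7,8,10,10,11,11,12,12,17,19,40]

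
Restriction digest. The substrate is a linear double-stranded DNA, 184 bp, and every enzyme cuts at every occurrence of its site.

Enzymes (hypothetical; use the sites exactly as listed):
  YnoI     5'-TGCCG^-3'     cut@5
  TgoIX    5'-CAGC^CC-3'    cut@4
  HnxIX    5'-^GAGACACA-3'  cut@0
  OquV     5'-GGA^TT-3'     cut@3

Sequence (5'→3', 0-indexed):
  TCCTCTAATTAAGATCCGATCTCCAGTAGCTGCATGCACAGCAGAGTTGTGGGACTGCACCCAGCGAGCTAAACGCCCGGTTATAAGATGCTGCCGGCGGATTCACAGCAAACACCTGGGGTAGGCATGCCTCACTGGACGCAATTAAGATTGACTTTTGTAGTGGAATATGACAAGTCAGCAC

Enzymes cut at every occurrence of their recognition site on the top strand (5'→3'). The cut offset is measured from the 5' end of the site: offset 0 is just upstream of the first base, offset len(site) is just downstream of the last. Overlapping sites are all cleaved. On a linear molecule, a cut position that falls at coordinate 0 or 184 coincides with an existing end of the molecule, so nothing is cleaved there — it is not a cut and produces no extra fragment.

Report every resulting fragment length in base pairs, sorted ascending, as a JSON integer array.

Per-enzyme occurrences:
  YnoI TGCCG/5: at [91] ⇒ [96]
  TgoIX (CAGCCC, off=4): no sites
  HnxIX (GAGACACA, off=0): no sites
  OquV GGATT/3: at [98] ⇒ [101]

All cut coordinates (distinct, sorted): [96, 101]

Fragments:
  [0,96): 96 bp
  [96,101): 5 bp
  [101,184): 83 bp

[5,83,96]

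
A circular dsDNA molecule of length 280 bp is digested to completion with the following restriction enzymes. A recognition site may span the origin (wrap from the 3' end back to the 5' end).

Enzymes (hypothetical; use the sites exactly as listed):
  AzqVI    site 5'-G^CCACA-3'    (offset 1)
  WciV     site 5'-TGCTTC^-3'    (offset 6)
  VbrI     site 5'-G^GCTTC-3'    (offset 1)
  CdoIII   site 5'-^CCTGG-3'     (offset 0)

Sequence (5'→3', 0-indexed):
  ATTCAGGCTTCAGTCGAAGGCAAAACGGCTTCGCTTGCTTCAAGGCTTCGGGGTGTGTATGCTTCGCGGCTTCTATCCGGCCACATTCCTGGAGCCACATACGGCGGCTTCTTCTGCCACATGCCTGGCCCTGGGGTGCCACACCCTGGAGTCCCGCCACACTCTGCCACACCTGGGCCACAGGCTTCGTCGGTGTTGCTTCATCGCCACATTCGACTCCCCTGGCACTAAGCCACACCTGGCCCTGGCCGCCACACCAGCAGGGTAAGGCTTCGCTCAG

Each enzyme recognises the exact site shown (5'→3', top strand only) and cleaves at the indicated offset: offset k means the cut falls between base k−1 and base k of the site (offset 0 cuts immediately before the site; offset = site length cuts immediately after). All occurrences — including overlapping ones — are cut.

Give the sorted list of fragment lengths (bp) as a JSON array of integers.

[3,3,4,5,5,6,6,6,6,6,7,7,7,8,9,10,10,12,12,12,12,14,14,17,18,19,21,21]

Scan for sites:
  AzqVI (GCCACA, off=1): starts [79, 93, 115, 137, 155, 165, 176, 205, 231, 250] → cuts [80, 94, 116, 138, 156, 166, 177, 206, 232, 251]
  WciV (TGCTTC, off=6): starts [35, 59, 196] → cuts [41, 65, 202]
  VbrI (GGCTTC, off=1): starts [5, 26, 43, 67, 105, 182, 268] → cuts [6, 27, 44, 68, 106, 183, 269]
  CdoIII (CCTGG, off=0): starts [87, 123, 129, 144, 171, 220, 237, 243] → cuts [87, 123, 129, 144, 171, 220, 237, 243]

Pooled cuts: [6, 27, 41, 44, 65, 68, 80, 87, 94, 106, 116, 123, 129, 138, 144, 156, 166, 171, 177, 183, 202, 206, 220, 232, 237, 243, 251, 269]

Fragments:
  6→27: 21 bp
  27→41: 14 bp
  41→44: 3 bp
  44→65: 21 bp
  65→68: 3 bp
  68→80: 12 bp
  80→87: 7 bp
  87→94: 7 bp
  94→106: 12 bp
  106→116: 10 bp
  116→123: 7 bp
  123→129: 6 bp
  129→138: 9 bp
  138→144: 6 bp
  144→156: 12 bp
  156→166: 10 bp
  166→171: 5 bp
  171→177: 6 bp
  177→183: 6 bp
  183→202: 19 bp
  202→206: 4 bp
  206→220: 14 bp
  220→232: 12 bp
  232→237: 5 bp
  237→243: 6 bp
  243→251: 8 bp
  251→269: 18 bp
  269→6 (wrap): 280-269+6 = 17 bp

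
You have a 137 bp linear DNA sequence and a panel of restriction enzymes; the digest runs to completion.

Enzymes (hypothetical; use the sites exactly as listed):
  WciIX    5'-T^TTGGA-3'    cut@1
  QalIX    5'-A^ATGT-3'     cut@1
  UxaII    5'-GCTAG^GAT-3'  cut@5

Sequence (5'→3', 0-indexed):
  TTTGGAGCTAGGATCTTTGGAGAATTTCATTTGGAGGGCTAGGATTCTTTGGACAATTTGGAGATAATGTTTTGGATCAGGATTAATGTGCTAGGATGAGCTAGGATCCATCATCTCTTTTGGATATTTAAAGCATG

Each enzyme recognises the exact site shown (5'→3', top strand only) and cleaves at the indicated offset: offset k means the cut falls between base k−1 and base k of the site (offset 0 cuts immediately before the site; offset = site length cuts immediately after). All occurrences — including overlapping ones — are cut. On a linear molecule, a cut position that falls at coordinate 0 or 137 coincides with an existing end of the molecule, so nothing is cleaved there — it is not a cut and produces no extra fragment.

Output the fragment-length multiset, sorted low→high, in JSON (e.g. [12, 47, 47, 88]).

[1,5,5,6,9,9,9,10,10,12,14,14,15,18]

Scan for sites:
  WciIX (TTTGGA, off=1): starts [0, 15, 29, 47, 56, 70, 118] → cuts [1, 16, 30, 48, 57, 71, 119]
  QalIX (AATGT, off=1): starts [65, 84] → cuts [66, 85]
  UxaII (GCTAGGAT, off=5): starts [6, 37, 89, 99] → cuts [11, 42, 94, 104]

Pooled cuts: [1, 11, 16, 30, 42, 48, 57, 66, 71, 85, 94, 104, 119]

Fragment lengths:
  [0,1): 1 bp
  [1,11): 10 bp
  [11,16): 5 bp
  [16,30): 14 bp
  [30,42): 12 bp
  [42,48): 6 bp
  [48,57): 9 bp
  [57,66): 9 bp
  [66,71): 5 bp
  [71,85): 14 bp
  [85,94): 9 bp
  [94,104): 10 bp
  [104,119): 15 bp
  [119,137): 18 bp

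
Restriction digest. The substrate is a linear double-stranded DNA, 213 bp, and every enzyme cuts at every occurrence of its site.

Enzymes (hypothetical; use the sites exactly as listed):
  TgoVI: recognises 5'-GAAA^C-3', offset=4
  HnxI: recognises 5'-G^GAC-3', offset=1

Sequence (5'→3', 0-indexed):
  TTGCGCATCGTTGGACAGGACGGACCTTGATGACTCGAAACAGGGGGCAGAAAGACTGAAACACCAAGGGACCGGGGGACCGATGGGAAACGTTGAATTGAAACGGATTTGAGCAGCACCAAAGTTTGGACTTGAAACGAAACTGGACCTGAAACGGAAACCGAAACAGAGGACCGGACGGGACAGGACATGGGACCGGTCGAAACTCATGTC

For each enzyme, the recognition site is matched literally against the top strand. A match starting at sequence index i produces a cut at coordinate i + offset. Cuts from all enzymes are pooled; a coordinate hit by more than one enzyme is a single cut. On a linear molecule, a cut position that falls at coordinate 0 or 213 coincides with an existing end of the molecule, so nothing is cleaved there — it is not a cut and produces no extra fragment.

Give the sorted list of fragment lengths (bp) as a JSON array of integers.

[3,4,5,5,5,5,5,5,6,6,7,8,8,8,9,9,12,13,13,13,18,21,25]

Scan for sites:
  TgoVI (GAAAC, off=4): starts [36, 57, 86, 99, 133, 138, 150, 156, 162, 201] → cuts [40, 61, 90, 103, 137, 142, 154, 160, 166, 205]
  HnxI (GGAC, off=1): starts [12, 17, 21, 68, 76, 127, 144, 170, 175, 180, 185, 192] → cuts [13, 18, 22, 69, 77, 128, 145, 171, 176, 181, 186, 193]

All cut coordinates (distinct, sorted): [13, 18, 22, 40, 61, 69, 77, 90, 103, 128, 137, 142, 145, 154, 160, 166, 171, 176, 181, 186, 193, 205]

Fragments:
  [0,13): 13 bp
  [13,18): 5 bp
  [18,22): 4 bp
  [22,40): 18 bp
  [40,61): 21 bp
  [61,69): 8 bp
  [69,77): 8 bp
  [77,90): 13 bp
  [90,103): 13 bp
  [103,128): 25 bp
  [128,137): 9 bp
  [137,142): 5 bp
  [142,145): 3 bp
  [145,154): 9 bp
  [154,160): 6 bp
  [160,166): 6 bp
  [166,171): 5 bp
  [171,176): 5 bp
  [176,181): 5 bp
  [181,186): 5 bp
  [186,193): 7 bp
  [193,205): 12 bp
  [205,213): 8 bp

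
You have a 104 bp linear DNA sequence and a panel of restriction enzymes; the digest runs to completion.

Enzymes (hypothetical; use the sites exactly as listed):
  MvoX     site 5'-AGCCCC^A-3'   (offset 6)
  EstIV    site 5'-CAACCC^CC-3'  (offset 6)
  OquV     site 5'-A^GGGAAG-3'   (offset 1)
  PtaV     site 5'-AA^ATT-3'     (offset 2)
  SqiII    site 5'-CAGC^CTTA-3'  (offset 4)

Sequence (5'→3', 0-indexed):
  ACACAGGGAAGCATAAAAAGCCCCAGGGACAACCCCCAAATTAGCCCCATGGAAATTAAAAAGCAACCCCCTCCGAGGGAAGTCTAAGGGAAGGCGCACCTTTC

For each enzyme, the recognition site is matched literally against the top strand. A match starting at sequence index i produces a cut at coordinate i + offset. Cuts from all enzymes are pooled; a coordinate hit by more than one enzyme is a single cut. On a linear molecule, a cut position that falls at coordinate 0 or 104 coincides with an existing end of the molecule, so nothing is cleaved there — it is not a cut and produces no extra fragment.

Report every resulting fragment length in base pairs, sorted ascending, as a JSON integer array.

Per-enzyme occurrences:
  MvoX AGCCCCA/6: at [18, 42] ⇒ [24, 48]
  EstIV CAACCCCC/6: at [29, 63] ⇒ [35, 69]
  OquV AGGGAAG/1: at [4, 75, 86] ⇒ [5, 76, 87]
  PtaV AAATT/2: at [37, 52] ⇒ [39, 54]
  SqiII (CAGCCTTA, off=4): no sites

All cut coordinates (distinct, sorted): [5, 24, 35, 39, 48, 54, 69, 76, 87]

Fragments:
  [0,5): 5 bp
  [5,24): 19 bp
  [24,35): 11 bp
  [35,39): 4 bp
  [39,48): 9 bp
  [48,54): 6 bp
  [54,69): 15 bp
  [69,76): 7 bp
  [76,87): 11 bp
  [87,104): 17 bp

[4,5,6,7,9,11,11,15,17,19]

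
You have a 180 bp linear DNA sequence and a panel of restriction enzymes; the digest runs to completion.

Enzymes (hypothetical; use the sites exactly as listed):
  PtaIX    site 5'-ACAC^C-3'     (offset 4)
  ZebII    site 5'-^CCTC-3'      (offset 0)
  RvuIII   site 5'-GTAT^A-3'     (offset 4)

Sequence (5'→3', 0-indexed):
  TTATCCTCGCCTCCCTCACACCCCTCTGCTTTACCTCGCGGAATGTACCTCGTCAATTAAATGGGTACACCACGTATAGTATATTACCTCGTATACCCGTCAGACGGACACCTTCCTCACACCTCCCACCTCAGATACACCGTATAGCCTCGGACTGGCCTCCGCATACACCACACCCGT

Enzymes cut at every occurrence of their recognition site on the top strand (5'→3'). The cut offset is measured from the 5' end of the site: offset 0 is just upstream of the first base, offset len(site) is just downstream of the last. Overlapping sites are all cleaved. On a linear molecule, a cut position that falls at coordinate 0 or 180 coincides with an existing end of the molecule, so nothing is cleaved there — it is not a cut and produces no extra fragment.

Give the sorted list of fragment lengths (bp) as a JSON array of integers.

Per-enzyme occurrences:
  PtaIX (ACACC, off=4): starts [17, 66, 107, 118, 136, 167, 172] → cuts [21, 70, 111, 122, 140, 171, 176]
  ZebII (CCTC, off=0): starts [4, 9, 13, 22, 33, 47, 86, 114, 121, 128, 147, 158] → cuts [4, 9, 13, 22, 33, 47, 86, 114, 121, 128, 147, 158]
  RvuIII (GTATA, off=4): starts [73, 78, 90, 141] → cuts [77, 82, 94, 145]

Pooled cuts: [4, 9, 13, 21, 22, 33, 47, 70, 77, 82, 86, 94, 111, 114, 121, 122, 128, 140, 145, 147, 158, 171, 176]

Fragments:
  [0,4): 4 bp
  [4,9): 5 bp
  [9,13): 4 bp
  [13,21): 8 bp
  [21,22): 1 bp
  [22,33): 11 bp
  [33,47): 14 bp
  [47,70): 23 bp
  [70,77): 7 bp
  [77,82): 5 bp
  [82,86): 4 bp
  [86,94): 8 bp
  [94,111): 17 bp
  [111,114): 3 bp
  [114,121): 7 bp
  [121,122): 1 bp
  [122,128): 6 bp
  [128,140): 12 bp
  [140,145): 5 bp
  [145,147): 2 bp
  [147,158): 11 bp
  [158,171): 13 bp
  [171,176): 5 bp
  [176,180): 4 bp

[1,1,2,3,4,4,4,4,5,5,5,5,6,7,7,8,8,11,11,12,13,14,17,23]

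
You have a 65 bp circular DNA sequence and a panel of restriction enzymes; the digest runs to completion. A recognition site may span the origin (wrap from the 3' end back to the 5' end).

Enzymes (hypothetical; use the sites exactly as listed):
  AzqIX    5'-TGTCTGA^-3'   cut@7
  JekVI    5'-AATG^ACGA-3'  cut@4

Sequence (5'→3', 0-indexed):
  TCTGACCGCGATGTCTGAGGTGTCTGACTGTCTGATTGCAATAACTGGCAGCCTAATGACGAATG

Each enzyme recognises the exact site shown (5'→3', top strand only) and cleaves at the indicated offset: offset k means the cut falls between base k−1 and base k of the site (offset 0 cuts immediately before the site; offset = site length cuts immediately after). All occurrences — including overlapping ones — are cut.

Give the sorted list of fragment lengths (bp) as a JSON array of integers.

Scan for sites:
  AzqIX TGTCTGA/7: at [11, 20, 28, 63] ⇒ [5, 18, 27, 35]
  JekVI AATGACGA/4: at [54] ⇒ [58]

Pooled cuts: [5, 18, 27, 35, 58]

Fragment lengths:
  5→18: 13 bp
  18→27: 9 bp
  27→35: 8 bp
  35→58: 23 bp
  58→5 (wrap): 65-58+5 = 12 bp

[8,9,12,13,23]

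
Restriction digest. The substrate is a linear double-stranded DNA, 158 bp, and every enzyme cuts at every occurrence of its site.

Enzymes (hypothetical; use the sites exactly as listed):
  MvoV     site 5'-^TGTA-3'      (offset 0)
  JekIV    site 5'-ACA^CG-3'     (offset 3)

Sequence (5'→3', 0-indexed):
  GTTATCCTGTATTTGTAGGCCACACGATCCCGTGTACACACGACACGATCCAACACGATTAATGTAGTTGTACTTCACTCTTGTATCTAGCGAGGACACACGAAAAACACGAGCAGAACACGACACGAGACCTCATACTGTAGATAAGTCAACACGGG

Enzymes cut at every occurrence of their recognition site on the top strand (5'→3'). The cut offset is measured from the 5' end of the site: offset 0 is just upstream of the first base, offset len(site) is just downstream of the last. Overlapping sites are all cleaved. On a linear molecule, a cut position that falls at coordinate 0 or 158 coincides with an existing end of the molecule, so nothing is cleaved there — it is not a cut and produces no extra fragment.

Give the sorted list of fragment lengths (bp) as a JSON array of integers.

[4,5,5,6,6,7,7,8,8,9,10,11,11,13,13,16,19]

Site scan:
  MvoV (TGTA, off=0): starts [7, 13, 32, 62, 68, 81, 138] → cuts [7, 13, 32, 62, 68, 81, 138]
  JekIV (ACACG, off=3): starts [21, 37, 42, 52, 97, 106, 117, 122, 151] → cuts [24, 40, 45, 55, 100, 109, 120, 125, 154]

All cut coordinates (distinct, sorted): [7, 13, 24, 32, 40, 45, 55, 62, 68, 81, 100, 109, 120, 125, 138, 154]

Fragment lengths:
  [0,7): 7 bp
  [7,13): 6 bp
  [13,24): 11 bp
  [24,32): 8 bp
  [32,40): 8 bp
  [40,45): 5 bp
  [45,55): 10 bp
  [55,62): 7 bp
  [62,68): 6 bp
  [68,81): 13 bp
  [81,100): 19 bp
  [100,109): 9 bp
  [109,120): 11 bp
  [120,125): 5 bp
  [125,138): 13 bp
  [138,154): 16 bp
  [154,158): 4 bp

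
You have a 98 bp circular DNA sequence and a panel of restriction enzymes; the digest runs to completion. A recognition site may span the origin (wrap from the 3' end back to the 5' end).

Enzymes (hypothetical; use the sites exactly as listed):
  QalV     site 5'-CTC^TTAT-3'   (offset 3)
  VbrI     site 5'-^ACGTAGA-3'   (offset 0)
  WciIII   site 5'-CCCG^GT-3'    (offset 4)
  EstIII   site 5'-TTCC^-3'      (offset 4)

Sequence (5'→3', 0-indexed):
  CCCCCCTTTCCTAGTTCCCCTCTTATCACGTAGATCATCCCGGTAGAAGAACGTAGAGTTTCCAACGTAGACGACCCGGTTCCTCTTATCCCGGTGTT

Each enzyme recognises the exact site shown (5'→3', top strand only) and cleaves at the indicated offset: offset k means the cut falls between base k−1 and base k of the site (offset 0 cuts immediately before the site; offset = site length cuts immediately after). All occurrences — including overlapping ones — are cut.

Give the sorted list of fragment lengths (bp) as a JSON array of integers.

[1,2,4,5,5,7,7,8,8,9,13,14,15]

Per-enzyme occurrences:
  QalV CTCTTAT/3: at [19, 82] ⇒ [22, 85]
  VbrI ACGTAGA/0: at [27, 50, 64] ⇒ [27, 50, 64]
  WciIII CCCGGT/4: at [38, 74, 89] ⇒ [42, 78, 93]
  EstIII TTCC/4: at [7, 14, 59, 79, 96] ⇒ [2, 11, 18, 63, 83]

Pooled cuts: [2, 11, 18, 22, 27, 42, 50, 63, 64, 78, 83, 85, 93]

Fragments:
  2→11: 9 bp
  11→18: 7 bp
  18→22: 4 bp
  22→27: 5 bp
  27→42: 15 bp
  42→50: 8 bp
  50→63: 13 bp
  63→64: 1 bp
  64→78: 14 bp
  78→83: 5 bp
  83→85: 2 bp
  85→93: 8 bp
  93→2 (wrap): 98-93+2 = 7 bp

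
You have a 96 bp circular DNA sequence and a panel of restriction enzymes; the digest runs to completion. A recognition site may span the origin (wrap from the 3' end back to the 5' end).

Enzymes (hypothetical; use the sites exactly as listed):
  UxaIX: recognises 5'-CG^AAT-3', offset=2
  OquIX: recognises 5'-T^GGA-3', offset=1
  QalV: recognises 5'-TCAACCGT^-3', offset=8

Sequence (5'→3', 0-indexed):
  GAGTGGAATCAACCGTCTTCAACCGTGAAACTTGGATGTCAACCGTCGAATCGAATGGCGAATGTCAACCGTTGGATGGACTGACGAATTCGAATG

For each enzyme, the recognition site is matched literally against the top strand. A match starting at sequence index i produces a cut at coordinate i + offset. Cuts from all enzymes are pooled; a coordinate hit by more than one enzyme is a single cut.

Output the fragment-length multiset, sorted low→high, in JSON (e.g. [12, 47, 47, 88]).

Site scan:
  UxaIX (CGAAT, off=2): starts [46, 51, 58, 84, 90] → cuts [48, 53, 60, 86, 92]
  OquIX (TGGA, off=1): starts [3, 32, 72, 76, 94] → cuts [4, 33, 73, 77, 95]
  QalV (TCAACCGT, off=8): starts [8, 18, 38, 64] → cuts [16, 26, 46, 72]

All cut coordinates (distinct, sorted): [4, 16, 26, 33, 46, 48, 53, 60, 72, 73, 77, 86, 92, 95]

Fragments:
  4→16: 12 bp
  16→26: 10 bp
  26→33: 7 bp
  33→46: 13 bp
  46→48: 2 bp
  48→53: 5 bp
  53→60: 7 bp
  60→72: 12 bp
  72→73: 1 bp
  73→77: 4 bp
  77→86: 9 bp
  86→92: 6 bp
  92→95: 3 bp
  95→4 (wrap): 96-95+4 = 5 bp

[1,2,3,4,5,5,6,7,7,9,10,12,12,13]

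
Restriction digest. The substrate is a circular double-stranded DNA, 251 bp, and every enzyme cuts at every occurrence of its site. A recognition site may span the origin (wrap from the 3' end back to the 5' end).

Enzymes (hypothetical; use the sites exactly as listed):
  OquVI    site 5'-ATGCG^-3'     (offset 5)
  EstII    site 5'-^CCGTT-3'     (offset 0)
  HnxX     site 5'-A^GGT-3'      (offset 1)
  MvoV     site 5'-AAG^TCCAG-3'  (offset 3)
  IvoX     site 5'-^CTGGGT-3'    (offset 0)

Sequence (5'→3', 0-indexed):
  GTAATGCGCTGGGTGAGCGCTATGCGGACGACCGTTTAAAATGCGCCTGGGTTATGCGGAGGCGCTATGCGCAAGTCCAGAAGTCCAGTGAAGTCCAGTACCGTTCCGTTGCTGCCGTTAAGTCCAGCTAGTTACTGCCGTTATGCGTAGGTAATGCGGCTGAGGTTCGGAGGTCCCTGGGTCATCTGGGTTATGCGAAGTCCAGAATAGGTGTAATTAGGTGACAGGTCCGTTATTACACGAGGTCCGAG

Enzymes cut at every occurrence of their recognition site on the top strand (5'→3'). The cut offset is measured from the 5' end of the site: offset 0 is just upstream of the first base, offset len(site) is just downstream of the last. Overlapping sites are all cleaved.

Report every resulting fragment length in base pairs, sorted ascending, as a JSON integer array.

[1,2,3,3,4,5,5,5,5,7,7,7,8,8,8,9,9,9,9,9,10,10,10,12,12,13,14,14,15,18]

Site scan:
  OquVI ATGCG/5: at [3, 21, 40, 53, 66, 142, 153, 192] ⇒ [8, 26, 45, 58, 71, 147, 158, 197]
  EstII CCGTT/0: at [31, 100, 105, 114, 137, 229] ⇒ [31, 100, 105, 114, 137, 229]
  HnxX AGGT/1: at [148, 162, 170, 208, 218, 225, 242, 249] ⇒ [149, 163, 171, 209, 219, 226, 243, 250]
  MvoV AAGTCCAG/3: at [72, 80, 90, 119, 197] ⇒ [75, 83, 93, 122, 200]
  IvoX CTGGGT/0: at [8, 46, 176, 185] ⇒ [8, 46, 176, 185]

All cut coordinates (distinct, sorted): [8, 26, 31, 45, 46, 58, 71, 75, 83, 93, 100, 105, 114, 122, 137, 147, 149, 158, 163, 171, 176, 185, 197, 200, 209, 219, 226, 229, 243, 250]

Fragment lengths:
  8→26: 18 bp
  26→31: 5 bp
  31→45: 14 bp
  45→46: 1 bp
  46→58: 12 bp
  58→71: 13 bp
  71→75: 4 bp
  75→83: 8 bp
  83→93: 10 bp
  93→100: 7 bp
  100→105: 5 bp
  105→114: 9 bp
  114→122: 8 bp
  122→137: 15 bp
  137→147: 10 bp
  147→149: 2 bp
  149→158: 9 bp
  158→163: 5 bp
  163→171: 8 bp
  171→176: 5 bp
  176→185: 9 bp
  185→197: 12 bp
  197→200: 3 bp
  200→209: 9 bp
  209→219: 10 bp
  219→226: 7 bp
  226→229: 3 bp
  229→243: 14 bp
  243→250: 7 bp
  250→8 (wrap): 251-250+8 = 9 bp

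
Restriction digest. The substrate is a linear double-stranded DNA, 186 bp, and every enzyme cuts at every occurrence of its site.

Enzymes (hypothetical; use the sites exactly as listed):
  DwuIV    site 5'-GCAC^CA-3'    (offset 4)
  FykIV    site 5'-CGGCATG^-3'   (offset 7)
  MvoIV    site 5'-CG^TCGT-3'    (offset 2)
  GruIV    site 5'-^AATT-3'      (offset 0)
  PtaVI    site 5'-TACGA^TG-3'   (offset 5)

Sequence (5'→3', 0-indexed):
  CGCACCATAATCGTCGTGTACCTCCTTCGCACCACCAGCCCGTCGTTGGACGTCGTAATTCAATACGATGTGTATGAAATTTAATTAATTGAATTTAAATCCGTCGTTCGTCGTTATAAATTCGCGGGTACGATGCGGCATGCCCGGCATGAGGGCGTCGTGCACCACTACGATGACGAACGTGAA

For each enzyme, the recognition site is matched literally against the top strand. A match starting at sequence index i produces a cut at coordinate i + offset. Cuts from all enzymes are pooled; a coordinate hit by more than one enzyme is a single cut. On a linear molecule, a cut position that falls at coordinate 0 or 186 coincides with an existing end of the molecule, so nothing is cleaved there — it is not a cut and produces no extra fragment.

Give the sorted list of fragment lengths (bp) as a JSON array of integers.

Scan for sites:
  DwuIV GCACCA/4: at [1, 28, 161] ⇒ [5, 32, 165]
  FykIV CGGCATG/7: at [135, 144] ⇒ [142, 151]
  MvoIV CGTCGT/2: at [11, 40, 50, 101, 108, 155] ⇒ [13, 42, 52, 103, 110, 157]
  GruIV AATT/0: at [56, 77, 82, 86, 91, 118] ⇒ [56, 77, 82, 86, 91, 118]
  PtaVI TACGATG/5: at [63, 128, 168] ⇒ [68, 133, 173]

All cut coordinates (distinct, sorted): [5, 13, 32, 42, 52, 56, 68, 77, 82, 86, 91, 103, 110, 118, 133, 142, 151, 157, 165, 173]

Fragment lengths:
  [0,5): 5 bp
  [5,13): 8 bp
  [13,32): 19 bp
  [32,42): 10 bp
  [42,52): 10 bp
  [52,56): 4 bp
  [56,68): 12 bp
  [68,77): 9 bp
  [77,82): 5 bp
  [82,86): 4 bp
  [86,91): 5 bp
  [91,103): 12 bp
  [103,110): 7 bp
  [110,118): 8 bp
  [118,133): 15 bp
  [133,142): 9 bp
  [142,151): 9 bp
  [151,157): 6 bp
  [157,165): 8 bp
  [165,173): 8 bp
  [173,186): 13 bp

[4,4,5,5,5,6,7,8,8,8,8,9,9,9,10,10,12,12,13,15,19]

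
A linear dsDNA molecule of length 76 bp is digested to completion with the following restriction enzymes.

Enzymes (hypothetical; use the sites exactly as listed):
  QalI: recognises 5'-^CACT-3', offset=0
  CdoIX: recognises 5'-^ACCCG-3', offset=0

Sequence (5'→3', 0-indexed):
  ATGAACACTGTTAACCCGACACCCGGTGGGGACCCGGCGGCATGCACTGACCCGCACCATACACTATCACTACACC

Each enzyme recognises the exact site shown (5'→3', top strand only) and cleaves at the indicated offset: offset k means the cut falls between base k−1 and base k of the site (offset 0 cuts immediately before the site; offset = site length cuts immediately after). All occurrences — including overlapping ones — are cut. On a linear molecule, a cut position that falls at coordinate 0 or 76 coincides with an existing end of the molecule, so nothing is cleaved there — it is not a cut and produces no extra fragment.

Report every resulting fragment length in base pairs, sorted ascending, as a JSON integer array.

Per-enzyme occurrences:
  QalI CACT/0: at [5, 44, 61, 67] ⇒ [5, 44, 61, 67]
  CdoIX ACCCG/0: at [13, 20, 31, 49] ⇒ [13, 20, 31, 49]

Pooled cuts: [5, 13, 20, 31, 44, 49, 61, 67]

Fragments:
  [0,5): 5 bp
  [5,13): 8 bp
  [13,20): 7 bp
  [20,31): 11 bp
  [31,44): 13 bp
  [44,49): 5 bp
  [49,61): 12 bp
  [61,67): 6 bp
  [67,76): 9 bp

[5,5,6,7,8,9,11,12,13]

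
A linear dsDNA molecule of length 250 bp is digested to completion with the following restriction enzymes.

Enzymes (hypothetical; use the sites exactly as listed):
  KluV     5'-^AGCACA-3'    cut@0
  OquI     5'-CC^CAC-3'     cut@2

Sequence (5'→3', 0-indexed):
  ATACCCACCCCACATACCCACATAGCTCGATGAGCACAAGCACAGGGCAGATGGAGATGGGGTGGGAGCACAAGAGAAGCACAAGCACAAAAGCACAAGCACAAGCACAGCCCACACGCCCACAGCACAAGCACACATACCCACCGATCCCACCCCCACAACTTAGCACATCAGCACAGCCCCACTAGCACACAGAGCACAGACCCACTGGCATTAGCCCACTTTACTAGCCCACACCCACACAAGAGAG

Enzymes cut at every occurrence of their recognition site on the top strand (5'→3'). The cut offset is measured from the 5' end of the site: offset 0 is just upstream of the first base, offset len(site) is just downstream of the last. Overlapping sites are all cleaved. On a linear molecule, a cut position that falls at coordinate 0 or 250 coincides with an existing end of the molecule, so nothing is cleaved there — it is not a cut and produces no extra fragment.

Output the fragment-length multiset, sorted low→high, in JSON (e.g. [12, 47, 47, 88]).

[3,4,5,5,6,6,6,6,6,6,6,8,8,8,8,8,9,9,9,10,10,11,12,12,13,14,14,28]

Scan for sites:
  KluV (AGCACA, off=0): starts [32, 38, 66, 77, 83, 91, 97, 103, 123, 129, 164, 172, 186, 195] → cuts [32, 38, 66, 77, 83, 91, 97, 103, 123, 129, 164, 172, 186, 195]
  OquI (CCCAC, off=2): starts [3, 8, 16, 110, 118, 139, 148, 154, 180, 203, 217, 230, 236] → cuts [5, 10, 18, 112, 120, 141, 150, 156, 182, 205, 219, 232, 238]

All cut coordinates (distinct, sorted): [5, 10, 18, 32, 38, 66, 77, 83, 91, 97, 103, 112, 120, 123, 129, 141, 150, 156, 164, 172, 182, 186, 195, 205, 219, 232, 238]

Fragment lengths:
  [0,5): 5 bp
  [5,10): 5 bp
  [10,18): 8 bp
  [18,32): 14 bp
  [32,38): 6 bp
  [38,66): 28 bp
  [66,77): 11 bp
  [77,83): 6 bp
  [83,91): 8 bp
  [91,97): 6 bp
  [97,103): 6 bp
  [103,112): 9 bp
  [112,120): 8 bp
  [120,123): 3 bp
  [123,129): 6 bp
  [129,141): 12 bp
  [141,150): 9 bp
  [150,156): 6 bp
  [156,164): 8 bp
  [164,172): 8 bp
  [172,182): 10 bp
  [182,186): 4 bp
  [186,195): 9 bp
  [195,205): 10 bp
  [205,219): 14 bp
  [219,232): 13 bp
  [232,238): 6 bp
  [238,250): 12 bp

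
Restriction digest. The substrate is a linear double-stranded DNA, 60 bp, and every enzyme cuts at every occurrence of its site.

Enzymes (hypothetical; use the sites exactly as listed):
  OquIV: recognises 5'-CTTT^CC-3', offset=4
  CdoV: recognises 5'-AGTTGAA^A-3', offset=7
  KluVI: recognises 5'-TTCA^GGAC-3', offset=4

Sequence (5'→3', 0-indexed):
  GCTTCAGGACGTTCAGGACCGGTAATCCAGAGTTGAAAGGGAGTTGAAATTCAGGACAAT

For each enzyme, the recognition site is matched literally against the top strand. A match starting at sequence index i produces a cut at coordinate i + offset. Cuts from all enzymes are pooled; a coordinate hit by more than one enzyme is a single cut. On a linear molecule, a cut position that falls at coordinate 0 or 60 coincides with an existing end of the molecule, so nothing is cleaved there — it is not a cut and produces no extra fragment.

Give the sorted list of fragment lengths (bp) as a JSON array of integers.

Per-enzyme occurrences:
  OquIV (CTTTCC, off=4): no sites
  CdoV AGTTGAAA/7: at [30, 41] ⇒ [37, 48]
  KluVI TTCAGGAC/4: at [2, 11, 49] ⇒ [6, 15, 53]

All cut coordinates (distinct, sorted): [6, 15, 37, 48, 53]

Fragments:
  [0,6): 6 bp
  [6,15): 9 bp
  [15,37): 22 bp
  [37,48): 11 bp
  [48,53): 5 bp
  [53,60): 7 bp

[5,6,7,9,11,22]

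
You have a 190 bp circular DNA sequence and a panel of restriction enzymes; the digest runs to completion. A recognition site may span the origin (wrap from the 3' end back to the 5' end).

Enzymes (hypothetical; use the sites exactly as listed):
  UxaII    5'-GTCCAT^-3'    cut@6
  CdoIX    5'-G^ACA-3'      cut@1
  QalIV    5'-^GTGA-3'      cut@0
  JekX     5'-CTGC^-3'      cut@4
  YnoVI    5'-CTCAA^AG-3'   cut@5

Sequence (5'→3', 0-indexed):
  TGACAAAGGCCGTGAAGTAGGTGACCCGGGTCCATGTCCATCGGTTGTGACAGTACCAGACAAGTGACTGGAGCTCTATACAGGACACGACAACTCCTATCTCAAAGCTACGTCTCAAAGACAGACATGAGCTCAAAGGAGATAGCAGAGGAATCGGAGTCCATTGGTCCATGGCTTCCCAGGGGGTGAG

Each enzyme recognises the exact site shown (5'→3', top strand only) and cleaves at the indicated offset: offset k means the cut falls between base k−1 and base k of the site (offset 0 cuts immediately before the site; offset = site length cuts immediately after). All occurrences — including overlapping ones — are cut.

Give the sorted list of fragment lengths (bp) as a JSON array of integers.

Site scan:
  UxaII (GTCCAT, off=6): starts [29, 35, 158, 166] → cuts [35, 41, 164, 172]
  CdoIX (GACA, off=1): starts [1, 48, 58, 83, 88, 119, 123] → cuts [2, 49, 59, 84, 89, 120, 124]
  QalIV (GTGA, off=0): starts [11, 20, 46, 63, 185, 189] → cuts [11, 20, 46, 63, 185, 189]
  JekX (CTGC, off=4): no sites
  YnoVI (CTCAAAG, off=5): starts [100, 113, 131] → cuts [105, 118, 136]

All cut coordinates (distinct, sorted): [2, 11, 20, 35, 41, 46, 49, 59, 63, 84, 89, 105, 118, 120, 124, 136, 164, 172, 185, 189]

Fragments:
  2→11: 9 bp
  11→20: 9 bp
  20→35: 15 bp
  35→41: 6 bp
  41→46: 5 bp
  46→49: 3 bp
  49→59: 10 bp
  59→63: 4 bp
  63→84: 21 bp
  84→89: 5 bp
  89→105: 16 bp
  105→118: 13 bp
  118→120: 2 bp
  120→124: 4 bp
  124→136: 12 bp
  136→164: 28 bp
  164→172: 8 bp
  172→185: 13 bp
  185→189: 4 bp
  189→2 (wrap): 190-189+2 = 3 bp

[2,3,3,4,4,4,5,5,6,8,9,9,10,12,13,13,15,16,21,28]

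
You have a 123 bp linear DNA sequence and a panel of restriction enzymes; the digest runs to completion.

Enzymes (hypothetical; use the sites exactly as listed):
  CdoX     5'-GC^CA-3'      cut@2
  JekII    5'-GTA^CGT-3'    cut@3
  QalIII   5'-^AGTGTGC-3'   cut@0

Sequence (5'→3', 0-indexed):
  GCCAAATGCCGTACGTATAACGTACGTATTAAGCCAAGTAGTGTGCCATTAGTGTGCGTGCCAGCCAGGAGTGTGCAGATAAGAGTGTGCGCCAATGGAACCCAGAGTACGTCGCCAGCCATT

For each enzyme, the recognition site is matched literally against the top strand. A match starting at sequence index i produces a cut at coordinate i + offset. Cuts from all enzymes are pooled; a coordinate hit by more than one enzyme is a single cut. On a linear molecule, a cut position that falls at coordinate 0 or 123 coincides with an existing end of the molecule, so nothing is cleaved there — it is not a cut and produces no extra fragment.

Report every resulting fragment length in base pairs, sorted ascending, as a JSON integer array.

[2,4,4,4,4,4,5,6,7,9,10,11,11,11,14,17]

Per-enzyme occurrences:
  CdoX GCCA/2: at [0, 32, 44, 59, 63, 90, 113, 117] ⇒ [2, 34, 46, 61, 65, 92, 115, 119]
  JekII GTACGT/3: at [10, 21, 106] ⇒ [13, 24, 109]
  QalIII AGTGTGC/0: at [39, 50, 69, 83] ⇒ [39, 50, 69, 83]

Pooled cuts: [2, 13, 24, 34, 39, 46, 50, 61, 65, 69, 83, 92, 109, 115, 119]

Fragment lengths:
  [0,2): 2 bp
  [2,13): 11 bp
  [13,24): 11 bp
  [24,34): 10 bp
  [34,39): 5 bp
  [39,46): 7 bp
  [46,50): 4 bp
  [50,61): 11 bp
  [61,65): 4 bp
  [65,69): 4 bp
  [69,83): 14 bp
  [83,92): 9 bp
  [92,109): 17 bp
  [109,115): 6 bp
  [115,119): 4 bp
  [119,123): 4 bp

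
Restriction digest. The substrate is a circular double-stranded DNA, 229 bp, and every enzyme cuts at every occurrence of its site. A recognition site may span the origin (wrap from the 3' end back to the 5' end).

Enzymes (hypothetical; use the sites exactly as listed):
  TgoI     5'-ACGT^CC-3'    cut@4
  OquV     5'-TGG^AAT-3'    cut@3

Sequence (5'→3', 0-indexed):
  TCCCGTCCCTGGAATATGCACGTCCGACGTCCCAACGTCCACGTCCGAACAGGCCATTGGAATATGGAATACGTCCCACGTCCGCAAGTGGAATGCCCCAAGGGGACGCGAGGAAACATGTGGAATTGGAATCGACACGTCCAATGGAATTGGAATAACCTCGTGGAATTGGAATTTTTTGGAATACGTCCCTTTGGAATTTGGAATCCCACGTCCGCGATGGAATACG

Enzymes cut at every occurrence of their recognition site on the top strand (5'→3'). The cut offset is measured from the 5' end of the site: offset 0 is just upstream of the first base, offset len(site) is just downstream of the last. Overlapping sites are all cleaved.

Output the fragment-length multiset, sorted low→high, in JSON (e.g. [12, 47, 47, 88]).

[6,6,6,6,7,7,7,7,7,7,7,7,8,8,9,10,10,10,11,11,11,13,16,32]

Site scan:
  TgoI (ACGTCC, off=4): starts [19, 26, 34, 40, 70, 77, 136, 185, 210, 226] → cuts [1, 23, 30, 38, 44, 74, 81, 140, 189, 214]
  OquV (TGGAAT, off=3): starts [9, 57, 64, 88, 120, 126, 144, 150, 163, 169, 179, 194, 201, 220] → cuts [12, 60, 67, 91, 123, 129, 147, 153, 166, 172, 182, 197, 204, 223]

Pooled cuts: [1, 12, 23, 30, 38, 44, 60, 67, 74, 81, 91, 123, 129, 140, 147, 153, 166, 172, 182, 189, 197, 204, 214, 223]

Fragment lengths:
  1→12: 11 bp
  12→23: 11 bp
  23→30: 7 bp
  30→38: 8 bp
  38→44: 6 bp
  44→60: 16 bp
  60→67: 7 bp
  67→74: 7 bp
  74→81: 7 bp
  81→91: 10 bp
  91→123: 32 bp
  123→129: 6 bp
  129→140: 11 bp
  140→147: 7 bp
  147→153: 6 bp
  153→166: 13 bp
  166→172: 6 bp
  172→182: 10 bp
  182→189: 7 bp
  189→197: 8 bp
  197→204: 7 bp
  204→214: 10 bp
  214→223: 9 bp
  223→1 (wrap): 229-223+1 = 7 bp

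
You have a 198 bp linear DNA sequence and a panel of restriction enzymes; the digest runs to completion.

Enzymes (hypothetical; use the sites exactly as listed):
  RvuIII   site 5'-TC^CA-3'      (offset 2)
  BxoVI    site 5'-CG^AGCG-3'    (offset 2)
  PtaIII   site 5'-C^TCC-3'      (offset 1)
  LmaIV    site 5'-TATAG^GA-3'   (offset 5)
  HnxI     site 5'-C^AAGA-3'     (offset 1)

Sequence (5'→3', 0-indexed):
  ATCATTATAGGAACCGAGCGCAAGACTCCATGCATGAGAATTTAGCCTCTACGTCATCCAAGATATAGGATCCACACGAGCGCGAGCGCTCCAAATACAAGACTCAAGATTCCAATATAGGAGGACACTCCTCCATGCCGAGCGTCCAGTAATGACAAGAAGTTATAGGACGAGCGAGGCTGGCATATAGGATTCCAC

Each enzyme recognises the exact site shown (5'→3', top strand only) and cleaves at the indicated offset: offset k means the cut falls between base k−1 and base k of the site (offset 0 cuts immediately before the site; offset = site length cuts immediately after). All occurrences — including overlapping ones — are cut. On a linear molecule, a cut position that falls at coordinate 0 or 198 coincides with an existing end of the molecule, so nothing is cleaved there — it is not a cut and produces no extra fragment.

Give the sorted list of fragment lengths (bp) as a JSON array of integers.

[1,2,2,2,3,3,4,4,5,5,5,5,6,6,6,6,7,7,7,7,8,8,9,10,10,12,18,30]

Per-enzyme occurrences:
  RvuIII (TCCA, off=2): starts [26, 56, 70, 89, 110, 131, 144, 193] → cuts [28, 58, 72, 91, 112, 133, 146, 195]
  BxoVI (CGAGCG, off=2): starts [14, 76, 82, 138, 170] → cuts [16, 78, 84, 140, 172]
  PtaIII (CTCC, off=1): starts [25, 88, 127, 130] → cuts [26, 89, 128, 131]
  LmaIV (TATAGGA, off=5): starts [5, 63, 115, 163, 185] → cuts [10, 68, 120, 168, 190]
  HnxI (CAAGA, off=1): starts [20, 58, 97, 104, 155] → cuts [21, 59, 98, 105, 156]

All cut coordinates (distinct, sorted): [10, 16, 21, 26, 28, 58, 59, 68, 72, 78, 84, 89, 91, 98, 105, 112, 120, 128, 131, 133, 140, 146, 156, 168, 172, 190, 195]

Fragment lengths:
  [0,10): 10 bp
  [10,16): 6 bp
  [16,21): 5 bp
  [21,26): 5 bp
  [26,28): 2 bp
  [28,58): 30 bp
  [58,59): 1 bp
  [59,68): 9 bp
  [68,72): 4 bp
  [72,78): 6 bp
  [78,84): 6 bp
  [84,89): 5 bp
  [89,91): 2 bp
  [91,98): 7 bp
  [98,105): 7 bp
  [105,112): 7 bp
  [112,120): 8 bp
  [120,128): 8 bp
  [128,131): 3 bp
  [131,133): 2 bp
  [133,140): 7 bp
  [140,146): 6 bp
  [146,156): 10 bp
  [156,168): 12 bp
  [168,172): 4 bp
  [172,190): 18 bp
  [190,195): 5 bp
  [195,198): 3 bp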